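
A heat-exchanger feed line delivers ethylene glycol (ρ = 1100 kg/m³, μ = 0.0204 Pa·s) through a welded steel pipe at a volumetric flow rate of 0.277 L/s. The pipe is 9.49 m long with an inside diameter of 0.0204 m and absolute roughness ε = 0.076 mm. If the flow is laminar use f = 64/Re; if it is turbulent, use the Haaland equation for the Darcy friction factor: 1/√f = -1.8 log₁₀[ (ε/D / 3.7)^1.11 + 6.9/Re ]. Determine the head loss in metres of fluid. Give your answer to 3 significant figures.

h_f ≈ 1.17 m

Q = 0.277 L/s = 0.277/1000 = 0.000277 m³/s.
Cross-sectional area A = πD²/4 = π(0.0204)²/4 = 0.0003269 m²; mean velocity V = Q/A = 0.000277/0.0003269 = 0.8475 m/s.
Reynolds number Re = ρVD/μ = 1100 · 0.8475 · 0.0204 / 0.0204 = 932.2.
Re < 2300 → laminar flow, so f = 64/Re = 64/932.2 = 0.06865 (the turbulent correlation is not needed).
Darcy-Weisbach: ΔP = f(L/D)(ρV²/2) = 0.06865·(9.49/0.0204)·(1100·0.8475²/2) = 0.06865·465.2·395 = 1.262e+04 Pa.
Head loss h_f = ΔP/(ρg) = 1.262e+04/(1100·9.81) = 1.17 m.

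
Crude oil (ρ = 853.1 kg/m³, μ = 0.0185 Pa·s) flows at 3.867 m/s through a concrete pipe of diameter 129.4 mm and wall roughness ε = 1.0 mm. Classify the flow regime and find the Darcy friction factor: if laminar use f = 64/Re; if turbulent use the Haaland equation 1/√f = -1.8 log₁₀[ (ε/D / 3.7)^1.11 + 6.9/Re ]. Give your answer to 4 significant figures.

Re = ρVD/μ = 853.1·3.867·0.1294/0.0185 = 2.307e+04.
Re > 4000 → turbulent. ε/D = 0.001/0.1294 = 0.00773; Haaland: 1/√f = -1.8 log₁₀[0.00106 + 0.000299] = 5.161, so f = 0.03755.

f ≈ 0.03755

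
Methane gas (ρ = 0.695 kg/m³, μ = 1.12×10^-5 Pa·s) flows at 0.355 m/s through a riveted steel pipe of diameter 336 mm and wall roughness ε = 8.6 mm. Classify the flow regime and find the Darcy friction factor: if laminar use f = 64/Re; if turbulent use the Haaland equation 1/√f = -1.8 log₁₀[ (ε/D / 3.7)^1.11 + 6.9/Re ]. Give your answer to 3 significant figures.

Re = ρVD/μ = 0.695·0.355·0.336/1.12e-05 = 7402.
Re > 4000 → turbulent. ε/D = 0.0086/0.336 = 0.0256; Haaland: 1/√f = -1.8 log₁₀[0.004 + 0.000932] = 4.152, so f = 0.058.

f ≈ 0.0580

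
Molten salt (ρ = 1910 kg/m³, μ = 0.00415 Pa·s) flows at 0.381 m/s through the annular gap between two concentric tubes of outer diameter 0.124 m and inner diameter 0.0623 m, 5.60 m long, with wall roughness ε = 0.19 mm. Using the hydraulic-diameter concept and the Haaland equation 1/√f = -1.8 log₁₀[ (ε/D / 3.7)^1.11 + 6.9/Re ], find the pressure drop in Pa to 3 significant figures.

Hydraulic diameter D_h = 4A/P = D_o - D_i = 0.124 - 0.0623 = 0.0617 m.
Re = ρVD_h/μ = 1910·0.381·0.0617/0.00415 = 1.082e+04.
ε/D_h = 0.00019/0.0617 = 0.00308; Haaland gives 1/√f = -1.8 log₁₀[0.000382+0.000638] = 5.385, so f = 0.03448.
ΔP = f(L/D_h)(ρV²/2) = 0.03448·5.6/0.0617·138.6 = 433.9 Pa.

ΔP ≈ 434 Pa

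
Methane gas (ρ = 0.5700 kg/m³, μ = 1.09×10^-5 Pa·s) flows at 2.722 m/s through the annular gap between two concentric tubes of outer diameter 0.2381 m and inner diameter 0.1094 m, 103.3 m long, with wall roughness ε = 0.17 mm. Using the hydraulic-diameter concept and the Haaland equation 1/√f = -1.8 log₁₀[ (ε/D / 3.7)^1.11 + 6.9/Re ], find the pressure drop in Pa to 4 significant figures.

Hydraulic diameter D_h = 4A/P = D_o - D_i = 0.2381 - 0.1094 = 0.1287 m.
Re = ρVD_h/μ = 0.57·2.722·0.1287/1.09e-05 = 1.832e+04.
ε/D_h = 0.00017/0.1287 = 0.00132; Haaland gives 1/√f = -1.8 log₁₀[0.000149+0.000377] = 5.903, so f = 0.0287.
ΔP = f(L/D_h)(ρV²/2) = 0.0287·103.3/0.1287·2.112 = 48.65 Pa.

ΔP ≈ 48.65 Pa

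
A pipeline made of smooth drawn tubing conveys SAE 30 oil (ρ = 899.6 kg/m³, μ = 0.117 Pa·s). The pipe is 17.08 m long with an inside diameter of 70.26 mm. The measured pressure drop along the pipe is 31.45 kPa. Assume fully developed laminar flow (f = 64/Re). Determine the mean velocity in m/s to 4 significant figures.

For laminar flow, f = 64/Re with Re = ρVD/μ, so Darcy-Weisbach reduces to ΔP = 32μLV/D². Solving for V: V = ΔP·D²/(32μL) = 3.145e+04·(0.07026)²/(32·0.117·17.08) = 2.428 m/s.
Check: Re = ρVD/μ = 899.6·2.428·0.07026/0.117 = 1312 < 2300, so the laminar assumption holds.

V ≈ 2.428 m/s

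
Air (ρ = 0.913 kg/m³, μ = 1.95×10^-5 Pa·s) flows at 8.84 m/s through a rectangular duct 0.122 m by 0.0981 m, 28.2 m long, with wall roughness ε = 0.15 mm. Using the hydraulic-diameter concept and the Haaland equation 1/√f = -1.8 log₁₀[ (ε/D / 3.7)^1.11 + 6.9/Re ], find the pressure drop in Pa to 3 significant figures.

ΔP ≈ 232 Pa

Hydraulic diameter D_h = 4A/P = 4·(0.122·0.0981)/(2·(0.122+0.0981)) = 0.04787/0.4402 = 0.1088 m.
Re = ρVD_h/μ = 0.913·8.84·0.1088/1.95e-05 = 4.501e+04.
ε/D_h = 0.00015/0.1088 = 0.00138; Haaland gives 1/√f = -1.8 log₁₀[0.000156+0.000153] = 6.316, so f = 0.02507.
ΔP = f(L/D_h)(ρV²/2) = 0.02507·28.2/0.1088·35.67 = 231.9 Pa.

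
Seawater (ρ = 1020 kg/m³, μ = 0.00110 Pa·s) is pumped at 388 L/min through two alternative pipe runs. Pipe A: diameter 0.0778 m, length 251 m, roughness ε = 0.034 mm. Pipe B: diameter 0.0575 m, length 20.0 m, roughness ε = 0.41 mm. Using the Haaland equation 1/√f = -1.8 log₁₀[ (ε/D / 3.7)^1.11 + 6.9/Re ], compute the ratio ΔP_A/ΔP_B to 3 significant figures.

ΔP_A/ΔP_B ≈ 1.59

Pipe A: V = Q/A = 0.006467/0.004754 = 1.36 m/s; Re = 9.813e+04; ε/D = 0.000437; Haaland → f = 0.01985; ΔP_A = f(L/D)(ρV²/2) = 6.044e+04 Pa.
Pipe B: V = Q/A = 0.006467/0.002597 = 2.49 m/s; Re = 1.328e+05; ε/D = 0.00713; Haaland → f = 0.0345; ΔP_B = f(L/D)(ρV²/2) = 3.795e+04 Pa.
ΔP_A/ΔP_B = 6.044e+04/3.795e+04 = 1.59.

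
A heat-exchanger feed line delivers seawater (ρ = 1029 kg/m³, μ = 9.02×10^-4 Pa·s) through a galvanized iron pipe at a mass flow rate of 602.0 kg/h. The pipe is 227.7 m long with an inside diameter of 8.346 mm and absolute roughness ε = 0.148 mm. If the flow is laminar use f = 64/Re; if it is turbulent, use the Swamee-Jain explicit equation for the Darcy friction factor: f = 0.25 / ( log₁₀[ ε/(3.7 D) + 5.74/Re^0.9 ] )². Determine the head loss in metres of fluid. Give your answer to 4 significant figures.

h_f ≈ 594.8 m

ṁ = 602.0 kg/h = 602.0/3600 = 0.1672 kg/s.
A = πD²/4 = π(0.008346)²/4 = 5.471e-05 m²; mean velocity V = ṁ/(ρA) = 0.1672/(1029 · 5.471e-05) = 2.971 m/s.
Reynolds number Re = ρVD/μ = 1029 · 2.971 · 0.008346 / 0.000902 = 2.828e+04.
Re > 4000 → turbulent. Relative roughness ε/D = 0.000148/0.008346 = 0.0177. Swamee-Jain: f = 0.25/(log₁₀[0.0177/3.7 + 5.74/2.828e+04^0.9])² = 0.25/(log₁₀[0.00479 + 0.000566])² = 0.25/(-2.271)² = 0.04848.
Darcy-Weisbach: ΔP = f(L/D)(ρV²/2) = 0.04848·(227.7/0.008346)·(1029·2.971²/2) = 0.04848·2.728e+04·4540 = 6.004e+06 Pa.
Head loss h_f = ΔP/(ρg) = 6.004e+06/(1029·9.81) = 594.8 m.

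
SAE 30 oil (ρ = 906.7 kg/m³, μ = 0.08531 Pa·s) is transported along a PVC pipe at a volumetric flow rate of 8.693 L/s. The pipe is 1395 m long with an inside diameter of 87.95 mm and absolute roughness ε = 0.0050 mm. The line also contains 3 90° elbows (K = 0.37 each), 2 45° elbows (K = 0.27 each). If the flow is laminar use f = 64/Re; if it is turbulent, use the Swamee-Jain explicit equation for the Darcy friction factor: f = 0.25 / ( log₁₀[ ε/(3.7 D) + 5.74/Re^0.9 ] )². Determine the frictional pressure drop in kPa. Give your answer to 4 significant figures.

ΔP ≈ 706.0 kPa

Q = 8.693 L/s = 8.693/1000 = 0.008693 m³/s.
Cross-sectional area A = πD²/4 = π(0.08795)²/4 = 0.006075 m²; mean velocity V = Q/A = 0.008693/0.006075 = 1.431 m/s.
Reynolds number Re = ρVD/μ = 906.7 · 1.431 · 0.08795 / 0.0853 = 1338.
Re < 2300 → laminar flow, so f = 64/Re = 64/1338 = 0.04785 (the turbulent correlation is not needed).
Total minor-loss coefficient ΣK = 3·0.37 + 2·0.27 = 1.65.
ΔP = [f·L/D + ΣK]·(ρV²/2) = [0.04785·1395/0.08795 + 1.65]·(906.7·1.431²/2) = [758.9 + 1.65]·928.2 = 7.06e+05 Pa.
ΔP = 7.06e+05 Pa = 706.0 kPa.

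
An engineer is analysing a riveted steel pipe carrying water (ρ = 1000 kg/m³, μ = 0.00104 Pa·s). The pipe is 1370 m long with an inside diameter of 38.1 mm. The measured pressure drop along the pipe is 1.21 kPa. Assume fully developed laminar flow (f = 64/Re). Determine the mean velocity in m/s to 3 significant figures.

For laminar flow, f = 64/Re with Re = ρVD/μ, so Darcy-Weisbach reduces to ΔP = 32μLV/D². Solving for V: V = ΔP·D²/(32μL) = 1210·(0.0381)²/(32·0.00104·1370) = 0.03852 m/s.
Check: Re = ρVD/μ = 1000·0.03852·0.0381/0.00104 = 1411 < 2300, so the laminar assumption holds.

V ≈ 0.0385 m/s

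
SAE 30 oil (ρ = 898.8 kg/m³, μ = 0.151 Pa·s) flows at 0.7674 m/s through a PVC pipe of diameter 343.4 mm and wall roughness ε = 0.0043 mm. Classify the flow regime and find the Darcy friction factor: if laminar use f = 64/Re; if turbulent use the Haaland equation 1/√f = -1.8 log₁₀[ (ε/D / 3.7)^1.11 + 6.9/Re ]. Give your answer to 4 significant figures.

f ≈ 0.04080

Re = ρVD/μ = 898.8·0.7674·0.3434/0.151 = 1569.
Re < 2300 → laminar, so f = 64/Re = 0.0408 (roughness is irrelevant in laminar flow).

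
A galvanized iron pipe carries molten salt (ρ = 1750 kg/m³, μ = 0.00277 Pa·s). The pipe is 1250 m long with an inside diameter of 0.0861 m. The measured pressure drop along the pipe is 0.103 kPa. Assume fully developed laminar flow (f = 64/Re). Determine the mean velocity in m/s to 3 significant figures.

V ≈ 0.00689 m/s

For laminar flow, f = 64/Re with Re = ρVD/μ, so Darcy-Weisbach reduces to ΔP = 32μLV/D². Solving for V: V = ΔP·D²/(32μL) = 103·(0.0861)²/(32·0.00277·1250) = 0.006891 m/s.
Check: Re = ρVD/μ = 1750·0.006891·0.0861/0.00277 = 374.9 < 2300, so the laminar assumption holds.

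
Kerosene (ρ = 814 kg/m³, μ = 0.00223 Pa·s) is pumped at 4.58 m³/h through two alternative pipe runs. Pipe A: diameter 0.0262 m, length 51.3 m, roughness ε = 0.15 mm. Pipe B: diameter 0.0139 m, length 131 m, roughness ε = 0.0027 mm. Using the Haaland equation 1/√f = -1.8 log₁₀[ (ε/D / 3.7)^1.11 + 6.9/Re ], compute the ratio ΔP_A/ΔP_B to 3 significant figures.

Pipe A: V = Q/A = 0.001272/0.0005391 = 2.36 m/s; Re = 2.257e+04; ε/D = 0.00573; Haaland → f = 0.03493; ΔP_A = f(L/D)(ρV²/2) = 1.55e+05 Pa.
Pipe B: V = Q/A = 0.001272/0.0001517 = 8.384 m/s; Re = 4.254e+04; ε/D = 0.000194; Haaland → f = 0.02201; ΔP_B = f(L/D)(ρV²/2) = 5.934e+06 Pa.
ΔP_A/ΔP_B = 1.55e+05/5.934e+06 = 0.0261.

ΔP_A/ΔP_B ≈ 0.0261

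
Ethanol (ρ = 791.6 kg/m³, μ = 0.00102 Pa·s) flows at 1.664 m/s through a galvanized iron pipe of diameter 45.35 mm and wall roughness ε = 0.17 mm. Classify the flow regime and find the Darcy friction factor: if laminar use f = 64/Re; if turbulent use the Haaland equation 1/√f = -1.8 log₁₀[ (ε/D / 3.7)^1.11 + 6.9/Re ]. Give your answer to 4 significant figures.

Re = ρVD/μ = 791.6·1.664·0.04535/0.00102 = 5.856e+04.
Re > 4000 → turbulent. ε/D = 0.00017/0.04535 = 0.00375; Haaland: 1/√f = -1.8 log₁₀[0.000475 + 0.000118] = 5.809, so f = 0.02963.

f ≈ 0.02963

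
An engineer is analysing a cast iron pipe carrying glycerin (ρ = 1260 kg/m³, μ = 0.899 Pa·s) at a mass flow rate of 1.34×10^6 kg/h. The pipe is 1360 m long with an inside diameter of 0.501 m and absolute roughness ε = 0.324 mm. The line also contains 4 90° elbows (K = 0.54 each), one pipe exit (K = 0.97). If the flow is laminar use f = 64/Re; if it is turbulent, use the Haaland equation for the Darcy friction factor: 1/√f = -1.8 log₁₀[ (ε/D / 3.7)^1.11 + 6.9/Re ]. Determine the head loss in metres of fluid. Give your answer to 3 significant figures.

ṁ = 1.34×10^6 kg/h = 1.34×10^6/3600 = 372.2 kg/s.
A = πD²/4 = π(0.501)²/4 = 0.1971 m²; mean velocity V = ṁ/(ρA) = 372.2/(1260 · 0.1971) = 1.499 m/s.
Reynolds number Re = ρVD/μ = 1260 · 1.499 · 0.501 / 0.899 = 1052.
Re < 2300 → laminar flow, so f = 64/Re = 64/1052 = 0.06082 (the turbulent correlation is not needed).
Total minor-loss coefficient ΣK = 4·0.54 + 1·0.97 = 3.13.
ΔP = [f·L/D + ΣK]·(ρV²/2) = [0.06082·1360/0.501 + 3.13]·(1260·1.499²/2) = [165.1 + 3.13]·1415 = 2.38e+05 Pa.
Head loss h_f = ΔP/(ρg) = 2.38e+05/(1260·9.81) = 19.3 m.

h_f ≈ 19.3 m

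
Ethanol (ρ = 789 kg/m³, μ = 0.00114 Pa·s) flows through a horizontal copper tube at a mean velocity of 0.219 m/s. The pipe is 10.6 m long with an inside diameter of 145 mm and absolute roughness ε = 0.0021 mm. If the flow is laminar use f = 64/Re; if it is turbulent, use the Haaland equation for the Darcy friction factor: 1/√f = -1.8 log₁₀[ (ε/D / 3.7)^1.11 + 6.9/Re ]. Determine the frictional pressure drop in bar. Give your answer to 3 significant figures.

Reynolds number Re = ρVD/μ = 789 · 0.219 · 0.145 / 0.00114 = 2.198e+04.
Re > 4000 → turbulent. Relative roughness ε/D = 2.1e-06/0.145 = 1.45e-05. Haaland: 1/√f = -1.8 log₁₀[(1.45e-05/3.7)^1.11 + 6.9/2.198e+04] = -1.8 log₁₀[9.95e-07 + 0.000314] = 6.303, so f = 0.02517.
Darcy-Weisbach: ΔP = f(L/D)(ρV²/2) = 0.02517·(10.6/0.145)·(789·0.219²/2) = 0.02517·73.1·18.92 = 34.81 Pa.
ΔP = 34.81 Pa = 3.48×10^-4 bar.

ΔP ≈ 3.48×10^-4 bar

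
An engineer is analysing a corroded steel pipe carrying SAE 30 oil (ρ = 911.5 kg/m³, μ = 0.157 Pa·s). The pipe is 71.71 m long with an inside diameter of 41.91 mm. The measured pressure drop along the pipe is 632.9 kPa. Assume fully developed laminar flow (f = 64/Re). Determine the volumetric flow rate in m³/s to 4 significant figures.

Q ≈ 0.004257 m³/s

For laminar flow, f = 64/Re with Re = ρVD/μ, so Darcy-Weisbach reduces to ΔP = 32μLV/D². Solving for V: V = ΔP·D²/(32μL) = 6.329e+05·(0.04191)²/(32·0.157·71.71) = 3.086 m/s.
Check: Re = ρVD/μ = 911.5·3.086·0.04191/0.157 = 750.8 < 2300, so the laminar assumption holds.
Q = V·A = 3.086·(π/4·0.04191²) = 0.004257 m³/s = 0.004257 m³/s.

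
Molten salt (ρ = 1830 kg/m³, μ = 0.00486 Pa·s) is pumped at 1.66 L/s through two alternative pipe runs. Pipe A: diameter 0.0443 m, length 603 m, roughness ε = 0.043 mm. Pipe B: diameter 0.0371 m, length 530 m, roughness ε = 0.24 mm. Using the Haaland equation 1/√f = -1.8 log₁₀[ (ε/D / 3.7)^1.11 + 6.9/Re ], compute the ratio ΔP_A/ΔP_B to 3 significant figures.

ΔP_A/ΔP_B ≈ 0.366

Pipe A: V = Q/A = 0.00166/0.001541 = 1.077 m/s; Re = 1.797e+04; ε/D = 0.000971; Haaland → f = 0.02817; ΔP_A = f(L/D)(ρV²/2) = 4.07e+05 Pa.
Pipe B: V = Q/A = 0.00166/0.001081 = 1.536 m/s; Re = 2.145e+04; ε/D = 0.00647; Haaland → f = 0.0361; ΔP_B = f(L/D)(ρV²/2) = 1.113e+06 Pa.
ΔP_A/ΔP_B = 4.07e+05/1.113e+06 = 0.366.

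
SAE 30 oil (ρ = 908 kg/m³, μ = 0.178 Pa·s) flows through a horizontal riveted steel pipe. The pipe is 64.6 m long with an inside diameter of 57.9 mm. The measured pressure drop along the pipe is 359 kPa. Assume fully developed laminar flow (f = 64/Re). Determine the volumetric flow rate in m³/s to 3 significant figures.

Q ≈ 0.00861 m³/s

For laminar flow, f = 64/Re with Re = ρVD/μ, so Darcy-Weisbach reduces to ΔP = 32μLV/D². Solving for V: V = ΔP·D²/(32μL) = 3.59e+05·(0.0579)²/(32·0.178·64.6) = 3.271 m/s.
Check: Re = ρVD/μ = 908·3.271·0.0579/0.178 = 966 < 2300, so the laminar assumption holds.
Q = V·A = 3.271·(π/4·0.0579²) = 0.008612 m³/s = 0.00861 m³/s.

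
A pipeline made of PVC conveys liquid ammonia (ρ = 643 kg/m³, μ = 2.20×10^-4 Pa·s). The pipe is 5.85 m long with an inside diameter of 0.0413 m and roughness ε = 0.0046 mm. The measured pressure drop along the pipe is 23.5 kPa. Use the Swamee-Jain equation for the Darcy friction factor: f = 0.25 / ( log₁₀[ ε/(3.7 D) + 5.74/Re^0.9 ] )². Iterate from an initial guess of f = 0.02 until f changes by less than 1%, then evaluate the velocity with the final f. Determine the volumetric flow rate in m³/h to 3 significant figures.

Q ≈ 29.2 m³/h

Rearranging Darcy-Weisbach: V = √(2·ΔP·D/(f·L·ρ)). With ε/D = 4.6e-06/0.0413 = 0.000111, iterate starting from f = 0.02:
  f = 0.02 → V = √(2·2.35e+04·0.0413/(0.02·5.85·643)) = 5.08 m/s; Re = ρVD/μ = 6.131e+05; f → 0.01429
  f = 0.01429 → V = 6.01 m/s; Re = 7.255e+05; f → 0.01406
  f = 0.01406 → V = 6.059 m/s; Re = 7.314e+05; f → 0.01404
Converged (Δf/f < 1%). With the final f = 0.01404: V = √(2·2.35e+04·0.0413/(0.01404·5.85·643)) = 6.062 m/s.
Q = V·A = 6.062·(π/4·0.0413²) = 0.00812 m³/s = 29.2 m³/h.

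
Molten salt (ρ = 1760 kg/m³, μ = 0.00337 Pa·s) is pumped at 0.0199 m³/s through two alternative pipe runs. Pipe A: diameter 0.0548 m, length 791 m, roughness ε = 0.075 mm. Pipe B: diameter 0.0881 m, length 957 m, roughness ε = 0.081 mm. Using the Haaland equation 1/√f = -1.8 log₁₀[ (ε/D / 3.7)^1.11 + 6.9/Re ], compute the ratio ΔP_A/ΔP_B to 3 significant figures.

Pipe A: V = Q/A = 0.0199/0.002359 = 8.437 m/s; Re = 2.415e+05; ε/D = 0.00137; Haaland → f = 0.02211; ΔP_A = f(L/D)(ρV²/2) = 2e+07 Pa.
Pipe B: V = Q/A = 0.0199/0.006096 = 3.264 m/s; Re = 1.502e+05; ε/D = 0.000919; Haaland → f = 0.02097; ΔP_B = f(L/D)(ρV²/2) = 2.136e+06 Pa.
ΔP_A/ΔP_B = 2e+07/2.136e+06 = 9.36.

ΔP_A/ΔP_B ≈ 9.36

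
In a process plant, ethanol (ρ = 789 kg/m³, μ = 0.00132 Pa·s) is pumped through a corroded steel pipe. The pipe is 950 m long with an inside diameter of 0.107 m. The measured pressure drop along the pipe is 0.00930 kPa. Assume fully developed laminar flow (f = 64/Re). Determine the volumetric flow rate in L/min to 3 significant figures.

Q ≈ 1.43 L/min

For laminar flow, f = 64/Re with Re = ρVD/μ, so Darcy-Weisbach reduces to ΔP = 32μLV/D². Solving for V: V = ΔP·D²/(32μL) = 9.3·(0.107)²/(32·0.00132·950) = 0.002653 m/s.
Check: Re = ρVD/μ = 789·0.002653·0.107/0.00132 = 169.7 < 2300, so the laminar assumption holds.
Q = V·A = 0.002653·(π/4·0.107²) = 2.386e-05 m³/s = 1.43 L/min.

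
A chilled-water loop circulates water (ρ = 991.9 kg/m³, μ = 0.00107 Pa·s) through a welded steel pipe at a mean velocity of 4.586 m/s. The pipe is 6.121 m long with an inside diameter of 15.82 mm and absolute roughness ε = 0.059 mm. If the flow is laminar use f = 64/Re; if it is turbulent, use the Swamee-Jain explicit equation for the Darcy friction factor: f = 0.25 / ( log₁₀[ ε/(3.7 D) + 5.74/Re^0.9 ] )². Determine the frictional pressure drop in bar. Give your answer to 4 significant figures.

ΔP ≈ 1.202 bar

Reynolds number Re = ρVD/μ = 991.9 · 4.586 · 0.01582 / 0.00107 = 6.726e+04.
Re > 4000 → turbulent. Relative roughness ε/D = 5.9e-05/0.01582 = 0.00373. Swamee-Jain: f = 0.25/(log₁₀[0.00373/3.7 + 5.74/6.726e+04^0.9])² = 0.25/(log₁₀[0.00101 + 0.000259])² = 0.25/(-2.897)² = 0.02979.
Darcy-Weisbach: ΔP = f(L/D)(ρV²/2) = 0.02979·(6.121/0.01582)·(991.9·4.586²/2) = 0.02979·386.9·1.043e+04 = 1.202e+05 Pa.
ΔP = 1.202e+05 Pa = 1.202 bar.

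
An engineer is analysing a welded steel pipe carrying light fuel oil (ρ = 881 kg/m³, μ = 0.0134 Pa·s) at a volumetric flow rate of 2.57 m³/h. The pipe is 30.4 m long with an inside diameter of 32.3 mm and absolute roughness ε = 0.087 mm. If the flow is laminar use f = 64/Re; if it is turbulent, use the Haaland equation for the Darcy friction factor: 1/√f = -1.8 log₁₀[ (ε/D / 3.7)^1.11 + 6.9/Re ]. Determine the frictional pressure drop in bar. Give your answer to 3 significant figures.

Q = 2.57 m³/h = 2.57/3600 = 0.0007139 m³/s.
Cross-sectional area A = πD²/4 = π(0.0323)²/4 = 0.0008194 m²; mean velocity V = Q/A = 0.0007139/0.0008194 = 0.8712 m/s.
Reynolds number Re = ρVD/μ = 881 · 0.8712 · 0.0323 / 0.0134 = 1850.
Re < 2300 → laminar flow, so f = 64/Re = 64/1850 = 0.03459 (the turbulent correlation is not needed).
Darcy-Weisbach: ΔP = f(L/D)(ρV²/2) = 0.03459·(30.4/0.0323)·(881·0.8712²/2) = 0.03459·941.2·334.4 = 1.089e+04 Pa.
ΔP = 1.089e+04 Pa = 0.109 bar.

ΔP ≈ 0.109 bar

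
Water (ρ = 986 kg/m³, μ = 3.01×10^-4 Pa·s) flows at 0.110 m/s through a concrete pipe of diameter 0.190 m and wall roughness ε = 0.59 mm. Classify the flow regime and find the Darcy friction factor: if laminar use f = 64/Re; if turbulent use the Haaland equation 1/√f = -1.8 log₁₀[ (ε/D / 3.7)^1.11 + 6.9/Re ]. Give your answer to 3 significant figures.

Re = ρVD/μ = 986·0.11·0.19/0.000301 = 6.846e+04.
Re > 4000 → turbulent. ε/D = 0.00059/0.19 = 0.00311; Haaland: 1/√f = -1.8 log₁₀[0.000385 + 0.000101] = 5.964, so f = 0.02811.

f ≈ 0.0281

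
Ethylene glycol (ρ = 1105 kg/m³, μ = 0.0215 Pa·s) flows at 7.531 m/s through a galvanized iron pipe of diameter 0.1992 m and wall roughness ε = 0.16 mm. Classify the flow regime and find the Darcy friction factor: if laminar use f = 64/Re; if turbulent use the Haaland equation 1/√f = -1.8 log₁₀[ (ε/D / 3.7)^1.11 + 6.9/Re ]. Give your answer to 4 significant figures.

f ≈ 0.02188

Re = ρVD/μ = 1105·7.531·0.1992/0.0215 = 7.71e+04.
Re > 4000 → turbulent. ε/D = 0.00016/0.1992 = 0.000803; Haaland: 1/√f = -1.8 log₁₀[8.58e-05 + 8.95e-05] = 6.761, so f = 0.02188.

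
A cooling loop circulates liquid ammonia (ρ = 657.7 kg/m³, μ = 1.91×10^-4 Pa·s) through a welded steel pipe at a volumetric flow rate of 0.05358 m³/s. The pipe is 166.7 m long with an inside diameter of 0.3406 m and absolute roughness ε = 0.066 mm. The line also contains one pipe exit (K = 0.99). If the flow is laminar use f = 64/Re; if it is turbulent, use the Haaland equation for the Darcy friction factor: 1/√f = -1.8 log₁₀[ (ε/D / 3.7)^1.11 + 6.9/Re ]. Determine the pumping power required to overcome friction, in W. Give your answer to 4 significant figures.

P ≈ 50.35 W

Cross-sectional area A = πD²/4 = π(0.3406)²/4 = 0.09111 m²; mean velocity V = Q/A = 0.05358/0.09111 = 0.5881 m/s.
Reynolds number Re = ρVD/μ = 657.7 · 0.5881 · 0.3406 / 0.000191 = 6.897e+05.
Re > 4000 → turbulent. Relative roughness ε/D = 6.6e-05/0.3406 = 0.000194. Haaland: 1/√f = -1.8 log₁₀[(0.000194/3.7)^1.11 + 6.9/6.897e+05] = -1.8 log₁₀[1.77e-05 + 1e-05] = 8.203, so f = 0.01486.
Total minor-loss coefficient ΣK = 1·0.99 = 0.99.
ΔP = [f·L/D + ΣK]·(ρV²/2) = [0.01486·166.7/0.3406 + 0.99]·(657.7·0.5881²/2) = [7.273 + 0.99]·113.7 = 939.7 Pa.
Pumping power P = QΔP = 0.05358·939.7 = 50.350 W = 50.35 W.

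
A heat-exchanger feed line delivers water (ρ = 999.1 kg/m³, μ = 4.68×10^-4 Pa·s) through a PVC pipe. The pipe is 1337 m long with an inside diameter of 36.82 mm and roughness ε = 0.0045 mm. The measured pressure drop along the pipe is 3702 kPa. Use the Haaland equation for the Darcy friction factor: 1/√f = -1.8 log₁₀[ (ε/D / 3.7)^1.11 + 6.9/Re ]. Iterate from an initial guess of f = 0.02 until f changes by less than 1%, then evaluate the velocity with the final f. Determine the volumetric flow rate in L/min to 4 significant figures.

Q ≈ 231.6 L/min

Rearranging Darcy-Weisbach: V = √(2·ΔP·D/(f·L·ρ)). With ε/D = 4.5e-06/0.03682 = 0.000122, iterate starting from f = 0.02:
  f = 0.02 → V = √(2·3.702e+06·0.03682/(0.02·1337·999.1)) = 3.194 m/s; Re = ρVD/μ = 2.511e+05; f → 0.0158
  f = 0.0158 → V = 3.593 m/s; Re = 2.825e+05; f → 0.01555
  f = 0.01555 → V = 3.623 m/s; Re = 2.848e+05; f → 0.01553
Converged (Δf/f < 1%). With the final f = 0.01553: V = √(2·3.702e+06·0.03682/(0.01553·1337·999.1)) = 3.625 m/s.
Q = V·A = 3.625·(π/4·0.03682²) = 0.00386 m³/s = 231.6 L/min.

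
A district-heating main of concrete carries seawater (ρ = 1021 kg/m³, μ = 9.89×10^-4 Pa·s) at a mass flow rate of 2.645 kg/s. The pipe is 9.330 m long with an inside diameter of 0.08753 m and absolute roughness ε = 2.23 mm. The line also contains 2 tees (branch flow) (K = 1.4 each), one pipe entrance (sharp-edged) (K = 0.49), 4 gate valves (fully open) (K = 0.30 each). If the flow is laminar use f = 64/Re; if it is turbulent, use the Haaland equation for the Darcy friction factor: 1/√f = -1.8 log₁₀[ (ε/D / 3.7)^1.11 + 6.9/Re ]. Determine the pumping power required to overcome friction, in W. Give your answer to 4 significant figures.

A = πD²/4 = π(0.08753)²/4 = 0.006017 m²; mean velocity V = ṁ/(ρA) = 2.645/(1021 · 0.006017) = 0.4305 m/s.
Reynolds number Re = ρVD/μ = 1021 · 0.4305 · 0.08753 / 0.000989 = 3.89e+04.
Re > 4000 → turbulent. Relative roughness ε/D = 0.00223/0.08753 = 0.0255. Haaland: 1/√f = -1.8 log₁₀[(0.0255/3.7)^1.11 + 6.9/3.89e+04] = -1.8 log₁₀[0.00398 + 0.000177] = 4.286, so f = 0.05444.
Total minor-loss coefficient ΣK = 2·1.4 + 1·0.49 + 4·0.3 = 4.49.
ΔP = [f·L/D + ΣK]·(ρV²/2) = [0.05444·9.33/0.08753 + 4.49]·(1021·0.4305²/2) = [5.803 + 4.49]·94.62 = 974 Pa.
Q = ṁ/ρ = 2.645/1021 = 0.002591 m³/s.
Pumping power P = QΔP = 0.002591·974 = 2.5232 W = 2.523 W.

P ≈ 2.523 W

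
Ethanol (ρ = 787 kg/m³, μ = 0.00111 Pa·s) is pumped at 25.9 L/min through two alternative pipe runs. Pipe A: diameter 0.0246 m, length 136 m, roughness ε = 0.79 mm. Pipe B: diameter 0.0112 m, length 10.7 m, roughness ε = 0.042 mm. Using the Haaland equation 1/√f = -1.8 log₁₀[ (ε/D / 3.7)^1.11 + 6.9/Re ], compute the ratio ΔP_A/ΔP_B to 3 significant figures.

Pipe A: V = Q/A = 0.0004317/0.0004753 = 0.9082 m/s; Re = 1.584e+04; ε/D = 0.0321; Haaland → f = 0.0608; ΔP_A = f(L/D)(ρV²/2) = 1.091e+05 Pa.
Pipe B: V = Q/A = 0.0004317/9.852e-05 = 4.381 m/s; Re = 3.479e+04; ε/D = 0.00375; Haaland → f = 0.03068; ΔP_B = f(L/D)(ρV²/2) = 2.214e+05 Pa.
ΔP_A/ΔP_B = 1.091e+05/2.214e+05 = 0.493.

ΔP_A/ΔP_B ≈ 0.493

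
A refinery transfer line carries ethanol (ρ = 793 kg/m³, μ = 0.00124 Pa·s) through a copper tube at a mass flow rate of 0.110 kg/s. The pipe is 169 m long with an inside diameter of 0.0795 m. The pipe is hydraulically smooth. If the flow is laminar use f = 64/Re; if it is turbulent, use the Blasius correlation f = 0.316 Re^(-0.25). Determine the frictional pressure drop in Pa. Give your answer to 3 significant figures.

ΔP ≈ 29.6 Pa

A = πD²/4 = π(0.0795)²/4 = 0.004964 m²; mean velocity V = ṁ/(ρA) = 0.11/(793 · 0.004964) = 0.02794 m/s.
Reynolds number Re = ρVD/μ = 793 · 0.02794 · 0.0795 / 0.00124 = 1421.
Re < 2300 → laminar flow, so f = 64/Re = 64/1421 = 0.04505 (the turbulent correlation is not needed).
Darcy-Weisbach: ΔP = f(L/D)(ρV²/2) = 0.04505·(169/0.0795)·(793·0.02794²/2) = 0.04505·2126·0.3096 = 29.65 Pa.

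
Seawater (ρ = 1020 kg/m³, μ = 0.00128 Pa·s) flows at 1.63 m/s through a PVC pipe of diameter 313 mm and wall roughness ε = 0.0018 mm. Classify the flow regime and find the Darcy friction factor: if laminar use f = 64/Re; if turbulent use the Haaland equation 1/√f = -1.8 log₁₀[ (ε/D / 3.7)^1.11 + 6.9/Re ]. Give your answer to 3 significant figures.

Re = ρVD/μ = 1020·1.63·0.313/0.00128 = 4.066e+05.
Re > 4000 → turbulent. ε/D = 1.8e-06/0.313 = 5.75e-06; Haaland: 1/√f = -1.8 log₁₀[3.57e-07 + 1.7e-05] = 8.57, so f = 0.01361.

f ≈ 0.0136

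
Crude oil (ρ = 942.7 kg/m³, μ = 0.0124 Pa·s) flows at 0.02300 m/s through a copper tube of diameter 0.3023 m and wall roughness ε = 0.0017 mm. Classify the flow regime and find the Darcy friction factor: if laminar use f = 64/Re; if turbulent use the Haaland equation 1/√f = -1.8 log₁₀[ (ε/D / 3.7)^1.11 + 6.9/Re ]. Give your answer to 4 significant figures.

f ≈ 0.1211

Re = ρVD/μ = 942.7·0.023·0.3023/0.0124 = 528.6.
Re < 2300 → laminar, so f = 64/Re = 0.1211 (roughness is irrelevant in laminar flow).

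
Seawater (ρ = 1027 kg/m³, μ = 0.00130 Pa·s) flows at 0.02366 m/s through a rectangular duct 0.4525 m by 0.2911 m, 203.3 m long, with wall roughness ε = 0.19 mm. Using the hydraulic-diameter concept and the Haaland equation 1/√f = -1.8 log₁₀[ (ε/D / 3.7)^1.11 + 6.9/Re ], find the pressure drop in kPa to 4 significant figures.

ΔP ≈ 0.005811 kPa

Hydraulic diameter D_h = 4A/P = 4·(0.4525·0.2911)/(2·(0.4525+0.2911)) = 0.5269/1.487 = 0.3543 m.
Re = ρVD_h/μ = 1027·0.02366·0.3543/0.0013 = 6622.
ε/D_h = 0.00019/0.3543 = 0.000536; Haaland gives 1/√f = -1.8 log₁₀[5.48e-05+0.00104] = 5.328, so f = 0.03523.
ΔP = f(L/D_h)(ρV²/2) = 0.03523·203.3/0.3543·0.2875 = 5.811 Pa.
ΔP = 0.005811 kPa.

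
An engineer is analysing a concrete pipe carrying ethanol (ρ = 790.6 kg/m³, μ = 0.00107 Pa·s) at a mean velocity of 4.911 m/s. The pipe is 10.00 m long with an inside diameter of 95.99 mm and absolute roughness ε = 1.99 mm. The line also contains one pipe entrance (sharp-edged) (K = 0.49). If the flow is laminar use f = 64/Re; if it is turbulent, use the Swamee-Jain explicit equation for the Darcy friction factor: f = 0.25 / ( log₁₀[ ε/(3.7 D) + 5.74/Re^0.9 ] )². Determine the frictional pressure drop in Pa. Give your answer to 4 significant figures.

ΔP ≈ 53850 Pa

Reynolds number Re = ρVD/μ = 790.6 · 4.911 · 0.09599 / 0.00107 = 3.483e+05.
Re > 4000 → turbulent. Relative roughness ε/D = 0.00199/0.09599 = 0.0207. Swamee-Jain: f = 0.25/(log₁₀[0.0207/3.7 + 5.74/3.483e+05^0.9])² = 0.25/(log₁₀[0.0056 + 5.9e-05])² = 0.25/(-2.247)² = 0.04951.
Total minor-loss coefficient ΣK = 1·0.49 = 0.49.
ΔP = [f·L/D + ΣK]·(ρV²/2) = [0.04951·10/0.09599 + 0.49]·(790.6·4.911²/2) = [5.158 + 0.49]·9534 = 5.385e+04 Pa.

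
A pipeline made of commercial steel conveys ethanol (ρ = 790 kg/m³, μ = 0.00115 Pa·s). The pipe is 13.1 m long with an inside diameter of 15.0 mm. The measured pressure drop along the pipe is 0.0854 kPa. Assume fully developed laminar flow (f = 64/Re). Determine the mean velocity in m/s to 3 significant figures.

V ≈ 0.0399 m/s

For laminar flow, f = 64/Re with Re = ρVD/μ, so Darcy-Weisbach reduces to ΔP = 32μLV/D². Solving for V: V = ΔP·D²/(32μL) = 85.4·(0.015)²/(32·0.00115·13.1) = 0.03986 m/s.
Check: Re = ρVD/μ = 790·0.03986·0.015/0.00115 = 410.7 < 2300, so the laminar assumption holds.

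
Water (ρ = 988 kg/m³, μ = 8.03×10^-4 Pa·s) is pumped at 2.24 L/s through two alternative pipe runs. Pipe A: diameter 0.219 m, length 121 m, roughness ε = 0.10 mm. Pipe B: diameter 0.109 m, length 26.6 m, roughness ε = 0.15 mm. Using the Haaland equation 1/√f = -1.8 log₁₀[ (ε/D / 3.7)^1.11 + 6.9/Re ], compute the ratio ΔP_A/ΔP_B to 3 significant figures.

Pipe A: V = Q/A = 0.00224/0.03767 = 0.05947 m/s; Re = 1.602e+04; ε/D = 0.000457; Haaland → f = 0.02797; ΔP_A = f(L/D)(ρV²/2) = 26.99 Pa.
Pipe B: V = Q/A = 0.00224/0.009331 = 0.2401 m/s; Re = 3.219e+04; ε/D = 0.00138; Haaland → f = 0.02621; ΔP_B = f(L/D)(ρV²/2) = 182.1 Pa.
ΔP_A/ΔP_B = 26.99/182.1 = 0.148.

ΔP_A/ΔP_B ≈ 0.148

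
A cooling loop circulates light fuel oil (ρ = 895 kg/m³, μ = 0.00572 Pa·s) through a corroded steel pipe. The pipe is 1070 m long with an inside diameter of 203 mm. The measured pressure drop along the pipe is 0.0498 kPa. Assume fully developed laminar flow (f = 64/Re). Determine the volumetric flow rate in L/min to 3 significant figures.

For laminar flow, f = 64/Re with Re = ρVD/μ, so Darcy-Weisbach reduces to ΔP = 32μLV/D². Solving for V: V = ΔP·D²/(32μL) = 49.8·(0.203)²/(32·0.00572·1070) = 0.01048 m/s.
Check: Re = ρVD/μ = 895·0.01048·0.203/0.00572 = 332.8 < 2300, so the laminar assumption holds.
Q = V·A = 0.01048·(π/4·0.203²) = 0.0003391 m³/s = 20.3 L/min.

Q ≈ 20.3 L/min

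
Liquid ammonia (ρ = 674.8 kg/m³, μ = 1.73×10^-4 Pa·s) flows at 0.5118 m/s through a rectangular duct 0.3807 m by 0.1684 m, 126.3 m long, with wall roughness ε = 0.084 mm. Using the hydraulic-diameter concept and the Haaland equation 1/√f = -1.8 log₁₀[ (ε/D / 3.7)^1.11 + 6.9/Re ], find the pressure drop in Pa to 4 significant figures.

ΔP ≈ 797.5 Pa

Hydraulic diameter D_h = 4A/P = 4·(0.3807·0.1684)/(2·(0.3807+0.1684)) = 0.2564/1.098 = 0.2335 m.
Re = ρVD_h/μ = 674.8·0.5118·0.2335/0.000173 = 4.662e+05.
ε/D_h = 8.4e-05/0.2335 = 0.00036; Haaland gives 1/√f = -1.8 log₁₀[3.52e-05+1.48e-05] = 7.742, so f = 0.01668.
ΔP = f(L/D_h)(ρV²/2) = 0.01668·126.3/0.2335·88.38 = 797.5 Pa.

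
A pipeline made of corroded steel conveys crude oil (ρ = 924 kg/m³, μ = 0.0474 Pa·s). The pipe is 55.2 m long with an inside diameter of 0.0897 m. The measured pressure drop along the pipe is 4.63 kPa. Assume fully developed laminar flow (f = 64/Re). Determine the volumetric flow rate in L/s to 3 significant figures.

For laminar flow, f = 64/Re with Re = ρVD/μ, so Darcy-Weisbach reduces to ΔP = 32μLV/D². Solving for V: V = ΔP·D²/(32μL) = 4630·(0.0897)²/(32·0.0474·55.2) = 0.4449 m/s.
Check: Re = ρVD/μ = 924·0.4449·0.0897/0.0474 = 778 < 2300, so the laminar assumption holds.
Q = V·A = 0.4449·(π/4·0.0897²) = 0.002812 m³/s = 2.81 L/s.

Q ≈ 2.81 L/s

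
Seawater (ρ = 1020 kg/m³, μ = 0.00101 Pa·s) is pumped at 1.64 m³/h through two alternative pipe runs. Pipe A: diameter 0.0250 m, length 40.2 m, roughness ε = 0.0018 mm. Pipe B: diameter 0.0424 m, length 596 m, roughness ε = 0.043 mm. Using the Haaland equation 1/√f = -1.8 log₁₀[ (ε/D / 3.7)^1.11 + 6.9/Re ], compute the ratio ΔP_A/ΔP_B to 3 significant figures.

Pipe A: V = Q/A = 0.0004556/0.0004909 = 0.9281 m/s; Re = 2.343e+04; ε/D = 7.2e-05; Haaland → f = 0.02488; ΔP_A = f(L/D)(ρV²/2) = 1.757e+04 Pa.
Pipe B: V = Q/A = 0.0004556/0.001412 = 0.3226 m/s; Re = 1.382e+04; ε/D = 0.00101; Haaland → f = 0.02987; ΔP_B = f(L/D)(ρV²/2) = 2.229e+04 Pa.
ΔP_A/ΔP_B = 1.757e+04/2.229e+04 = 0.788.

ΔP_A/ΔP_B ≈ 0.788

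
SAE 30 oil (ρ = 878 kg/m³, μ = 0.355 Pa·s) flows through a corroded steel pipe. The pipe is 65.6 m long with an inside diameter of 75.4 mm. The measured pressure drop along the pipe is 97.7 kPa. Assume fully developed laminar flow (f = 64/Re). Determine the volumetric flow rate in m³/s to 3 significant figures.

Q ≈ 0.00333 m³/s

For laminar flow, f = 64/Re with Re = ρVD/μ, so Darcy-Weisbach reduces to ΔP = 32μLV/D². Solving for V: V = ΔP·D²/(32μL) = 9.77e+04·(0.0754)²/(32·0.355·65.6) = 0.7453 m/s.
Check: Re = ρVD/μ = 878·0.7453·0.0754/0.355 = 139 < 2300, so the laminar assumption holds.
Q = V·A = 0.7453·(π/4·0.0754²) = 0.003328 m³/s = 0.00333 m³/s.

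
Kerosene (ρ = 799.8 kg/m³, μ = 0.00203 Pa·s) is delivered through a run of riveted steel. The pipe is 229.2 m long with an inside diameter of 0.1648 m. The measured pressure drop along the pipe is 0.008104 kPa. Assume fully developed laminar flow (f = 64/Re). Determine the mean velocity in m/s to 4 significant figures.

For laminar flow, f = 64/Re with Re = ρVD/μ, so Darcy-Weisbach reduces to ΔP = 32μLV/D². Solving for V: V = ΔP·D²/(32μL) = 8.104·(0.1648)²/(32·0.00203·229.2) = 0.01478 m/s.
Check: Re = ρVD/μ = 799.8·0.01478·0.1648/0.00203 = 959.8 < 2300, so the laminar assumption holds.

V ≈ 0.01478 m/s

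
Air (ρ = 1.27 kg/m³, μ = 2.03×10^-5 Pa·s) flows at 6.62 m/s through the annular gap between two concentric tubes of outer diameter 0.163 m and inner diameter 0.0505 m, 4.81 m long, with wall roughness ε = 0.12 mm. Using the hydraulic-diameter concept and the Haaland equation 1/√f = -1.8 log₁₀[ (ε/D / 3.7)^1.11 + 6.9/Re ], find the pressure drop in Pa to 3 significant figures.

Hydraulic diameter D_h = 4A/P = D_o - D_i = 0.163 - 0.0505 = 0.1125 m.
Re = ρVD_h/μ = 1.27·6.62·0.1125/2.03e-05 = 4.659e+04.
ε/D_h = 0.00012/0.1125 = 0.00107; Haaland gives 1/√f = -1.8 log₁₀[0.000118+0.000148] = 6.436, so f = 0.02414.
ΔP = f(L/D_h)(ρV²/2) = 0.02414·4.81/0.1125·27.83 = 28.72 Pa.

ΔP ≈ 28.7 Pa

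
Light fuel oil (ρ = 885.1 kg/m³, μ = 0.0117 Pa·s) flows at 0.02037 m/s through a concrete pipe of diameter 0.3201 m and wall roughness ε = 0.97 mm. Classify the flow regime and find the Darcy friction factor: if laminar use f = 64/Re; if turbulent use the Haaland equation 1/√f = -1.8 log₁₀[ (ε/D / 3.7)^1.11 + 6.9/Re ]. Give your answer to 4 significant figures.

f ≈ 0.1297

Re = ρVD/μ = 885.1·0.02037·0.3201/0.0117 = 493.3.
Re < 2300 → laminar, so f = 64/Re = 0.1297 (roughness is irrelevant in laminar flow).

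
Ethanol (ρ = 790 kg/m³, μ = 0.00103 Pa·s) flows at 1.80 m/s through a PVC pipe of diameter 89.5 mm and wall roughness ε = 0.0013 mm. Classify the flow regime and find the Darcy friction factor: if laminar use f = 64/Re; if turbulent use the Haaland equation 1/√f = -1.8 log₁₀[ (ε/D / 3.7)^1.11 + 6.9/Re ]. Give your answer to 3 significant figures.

f ≈ 0.0171

Re = ρVD/μ = 790·1.8·0.0895/0.00103 = 1.236e+05.
Re > 4000 → turbulent. ε/D = 1.3e-06/0.0895 = 1.45e-05; Haaland: 1/√f = -1.8 log₁₀[9.98e-07 + 5.58e-05] = 7.642, so f = 0.01712.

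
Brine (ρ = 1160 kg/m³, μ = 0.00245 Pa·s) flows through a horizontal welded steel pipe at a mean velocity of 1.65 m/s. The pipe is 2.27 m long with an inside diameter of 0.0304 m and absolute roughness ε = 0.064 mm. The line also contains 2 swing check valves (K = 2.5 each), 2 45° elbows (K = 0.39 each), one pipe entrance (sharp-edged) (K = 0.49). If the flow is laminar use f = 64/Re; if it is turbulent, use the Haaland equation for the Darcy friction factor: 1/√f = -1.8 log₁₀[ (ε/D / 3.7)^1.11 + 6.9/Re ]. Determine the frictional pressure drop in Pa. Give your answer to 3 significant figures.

Reynolds number Re = ρVD/μ = 1160 · 1.65 · 0.0304 / 0.00245 = 2.375e+04.
Re > 4000 → turbulent. Relative roughness ε/D = 6.4e-05/0.0304 = 0.00211. Haaland: 1/√f = -1.8 log₁₀[(0.00211/3.7)^1.11 + 6.9/2.375e+04] = -1.8 log₁₀[0.00025 + 0.000291] = 5.881, so f = 0.02892.
Total minor-loss coefficient ΣK = 2·2.5 + 2·0.39 + 1·0.49 = 6.27.
ΔP = [f·L/D + ΣK]·(ρV²/2) = [0.02892·2.27/0.0304 + 6.27]·(1160·1.65²/2) = [2.159 + 6.27]·1579 = 1.331e+04 Pa.

ΔP ≈ 13300 Pa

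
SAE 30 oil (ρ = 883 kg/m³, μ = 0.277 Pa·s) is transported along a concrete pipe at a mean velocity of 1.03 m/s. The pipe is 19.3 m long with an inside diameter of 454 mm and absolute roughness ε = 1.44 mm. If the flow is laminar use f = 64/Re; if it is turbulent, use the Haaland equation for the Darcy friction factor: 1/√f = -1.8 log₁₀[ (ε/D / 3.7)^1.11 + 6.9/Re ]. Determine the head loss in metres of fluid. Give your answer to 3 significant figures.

h_f ≈ 0.0987 m

Reynolds number Re = ρVD/μ = 883 · 1.03 · 0.454 / 0.277 = 1491.
Re < 2300 → laminar flow, so f = 64/Re = 64/1491 = 0.04293 (the turbulent correlation is not needed).
Darcy-Weisbach: ΔP = f(L/D)(ρV²/2) = 0.04293·(19.3/0.454)·(883·1.03²/2) = 0.04293·42.51·468.4 = 854.9 Pa.
Head loss h_f = ΔP/(ρg) = 854.9/(883·9.81) = 0.0987 m.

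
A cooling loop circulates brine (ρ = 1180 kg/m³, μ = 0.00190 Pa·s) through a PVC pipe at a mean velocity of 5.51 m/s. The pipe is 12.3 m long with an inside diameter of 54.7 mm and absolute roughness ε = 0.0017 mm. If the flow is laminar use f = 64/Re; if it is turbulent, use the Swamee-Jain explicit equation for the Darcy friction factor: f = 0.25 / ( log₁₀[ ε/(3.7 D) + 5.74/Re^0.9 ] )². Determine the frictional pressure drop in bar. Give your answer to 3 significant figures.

Reynolds number Re = ρVD/μ = 1180 · 5.51 · 0.0547 / 0.0019 = 1.872e+05.
Re > 4000 → turbulent. Relative roughness ε/D = 1.7e-06/0.0547 = 3.11e-05. Swamee-Jain: f = 0.25/(log₁₀[3.11e-05/3.7 + 5.74/1.872e+05^0.9])² = 0.25/(log₁₀[8.4e-06 + 0.000103])² = 0.25/(-3.952)² = 0.01601.
Darcy-Weisbach: ΔP = f(L/D)(ρV²/2) = 0.01601·(12.3/0.0547)·(1180·5.51²/2) = 0.01601·224.9·1.791e+04 = 6.447e+04 Pa.
ΔP = 6.447e+04 Pa = 0.645 bar.

ΔP ≈ 0.645 bar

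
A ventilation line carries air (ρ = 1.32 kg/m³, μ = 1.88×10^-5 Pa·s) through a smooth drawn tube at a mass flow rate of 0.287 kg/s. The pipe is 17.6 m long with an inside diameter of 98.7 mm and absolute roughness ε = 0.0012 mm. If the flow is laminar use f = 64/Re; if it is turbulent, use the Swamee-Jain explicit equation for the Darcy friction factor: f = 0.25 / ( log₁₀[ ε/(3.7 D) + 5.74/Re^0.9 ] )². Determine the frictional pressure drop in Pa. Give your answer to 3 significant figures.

ΔP ≈ 1490 Pa

A = πD²/4 = π(0.0987)²/4 = 0.007651 m²; mean velocity V = ṁ/(ρA) = 0.287/(1.32 · 0.007651) = 28.42 m/s.
Reynolds number Re = ρVD/μ = 1.32 · 28.42 · 0.0987 / 1.88e-05 = 1.969e+05.
Re > 4000 → turbulent. Relative roughness ε/D = 1.2e-06/0.0987 = 1.22e-05. Swamee-Jain: f = 0.25/(log₁₀[1.22e-05/3.7 + 5.74/1.969e+05^0.9])² = 0.25/(log₁₀[3.29e-06 + 9.86e-05])² = 0.25/(-3.992)² = 0.01569.
Darcy-Weisbach: ΔP = f(L/D)(ρV²/2) = 0.01569·(17.6/0.0987)·(1.32·28.42²/2) = 0.01569·178.3·533 = 1491 Pa.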